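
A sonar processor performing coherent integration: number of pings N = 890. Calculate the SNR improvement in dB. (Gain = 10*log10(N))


Gain = 10*log10(890) = 29.49

29.49 dB


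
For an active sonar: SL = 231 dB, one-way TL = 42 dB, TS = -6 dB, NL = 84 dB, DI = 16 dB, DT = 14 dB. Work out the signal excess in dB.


SE = SL - 2*TL + TS - NL + DI - DT = 231 - 2*42 + (-6) - 84 + 16 - 14 = 59

59 dB


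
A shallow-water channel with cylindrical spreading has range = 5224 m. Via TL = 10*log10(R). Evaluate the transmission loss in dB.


37.18 dB


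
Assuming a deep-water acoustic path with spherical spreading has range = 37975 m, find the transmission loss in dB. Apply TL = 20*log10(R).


TL = 20*log10(37975) = 91.59

91.59 dB


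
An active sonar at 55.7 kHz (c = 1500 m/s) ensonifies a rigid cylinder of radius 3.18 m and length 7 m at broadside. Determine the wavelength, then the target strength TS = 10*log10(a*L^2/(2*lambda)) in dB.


Step 1: lambda = c/f = 1500/55700 = 0.02693 m
Step 2: TS = 10*log10(a*L^2/(2*lambda)) = 10*log10(3.18*7^2/(2*0.02693)) = 34.61

34.61 dB


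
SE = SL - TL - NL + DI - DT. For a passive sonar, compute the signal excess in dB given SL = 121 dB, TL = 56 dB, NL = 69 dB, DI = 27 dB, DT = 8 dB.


SE = SL - TL - NL + DI - DT = 121 - 56 - 69 + 27 - 8 = 15

15 dB


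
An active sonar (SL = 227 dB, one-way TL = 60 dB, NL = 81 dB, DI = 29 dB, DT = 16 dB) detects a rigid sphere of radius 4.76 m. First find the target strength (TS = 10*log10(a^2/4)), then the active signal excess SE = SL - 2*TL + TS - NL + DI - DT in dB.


Step 1: TS = 10*log10(4.76^2/4) = 7.53 dB
Step 2: SE = SL - 2*TL + TS - NL + DI - DT = 227 - 2*60 + (7.53) - 81 + 29 - 16 = 46.53

46.53 dB


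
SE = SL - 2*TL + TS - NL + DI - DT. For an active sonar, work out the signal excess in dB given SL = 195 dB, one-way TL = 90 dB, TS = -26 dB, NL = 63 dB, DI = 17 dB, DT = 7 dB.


SE = SL - 2*TL + TS - NL + DI - DT = 195 - 2*90 + (-26) - 63 + 17 - 7 = -64

-64 dB


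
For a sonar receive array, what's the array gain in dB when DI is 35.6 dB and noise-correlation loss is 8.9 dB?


26.7 dB


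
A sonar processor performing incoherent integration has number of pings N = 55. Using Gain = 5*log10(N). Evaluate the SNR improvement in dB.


Gain = 5*log10(55) = 8.7

8.7 dB


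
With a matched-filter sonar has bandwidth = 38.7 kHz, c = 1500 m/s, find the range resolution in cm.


dR = c/(2*BW) = 1500 / (2 * 38.7e3) = 0.0194 m = 1.94 cm

1.94 cm


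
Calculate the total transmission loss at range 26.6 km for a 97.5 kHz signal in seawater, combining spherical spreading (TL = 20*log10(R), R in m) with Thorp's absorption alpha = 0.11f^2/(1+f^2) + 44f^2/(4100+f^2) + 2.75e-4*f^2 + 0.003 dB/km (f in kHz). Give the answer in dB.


978.76 dB


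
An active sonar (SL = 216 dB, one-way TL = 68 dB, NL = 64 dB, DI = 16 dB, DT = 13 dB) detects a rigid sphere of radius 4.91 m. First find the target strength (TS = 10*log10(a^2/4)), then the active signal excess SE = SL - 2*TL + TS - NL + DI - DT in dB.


Step 1: TS = 10*log10(4.91^2/4) = 7.8 dB
Step 2: SE = SL - 2*TL + TS - NL + DI - DT = 216 - 2*68 + (7.8) - 64 + 16 - 13 = 26.8

26.8 dB


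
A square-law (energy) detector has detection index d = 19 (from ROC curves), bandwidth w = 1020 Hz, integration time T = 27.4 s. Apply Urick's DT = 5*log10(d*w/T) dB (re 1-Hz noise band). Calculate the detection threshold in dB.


14.25 dB


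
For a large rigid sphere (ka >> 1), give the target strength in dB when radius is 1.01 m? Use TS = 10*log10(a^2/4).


TS = 10*log10(1.01^2 / 4) = 10*log10(0.255025) = -5.93

-5.93 dB


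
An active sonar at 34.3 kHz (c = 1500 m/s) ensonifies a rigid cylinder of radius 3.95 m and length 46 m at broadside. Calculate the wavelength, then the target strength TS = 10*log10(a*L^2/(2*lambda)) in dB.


Step 1: lambda = c/f = 1500/34300 = 0.04373 m
Step 2: TS = 10*log10(a*L^2/(2*lambda)) = 10*log10(3.95*46^2/(2*0.04373)) = 49.8

49.8 dB


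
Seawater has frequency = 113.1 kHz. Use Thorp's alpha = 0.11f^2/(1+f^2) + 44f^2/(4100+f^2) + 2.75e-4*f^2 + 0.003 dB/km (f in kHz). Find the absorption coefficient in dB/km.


f^2 = 12791.61
alpha = 0.11*12791.61/(1+12791.61) + 44*12791.61/(4100+12791.61) + 2.75e-4*12791.61 + 0.003 = 36.951

36.951 dB/km


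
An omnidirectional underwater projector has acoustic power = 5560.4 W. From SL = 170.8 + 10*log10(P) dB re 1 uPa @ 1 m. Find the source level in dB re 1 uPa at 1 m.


SL = 170.8 + 10*log10(5560.4) = 170.8 + 37.45 = 208.25

208.25 dB


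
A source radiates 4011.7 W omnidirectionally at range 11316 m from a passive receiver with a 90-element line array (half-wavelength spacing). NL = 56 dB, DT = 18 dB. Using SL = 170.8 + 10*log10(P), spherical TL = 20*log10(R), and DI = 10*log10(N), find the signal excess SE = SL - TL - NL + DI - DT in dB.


Step 1: SL = 170.8 + 10*log10(4011.7) = 206.83 dB
Step 2: TL = 20*log10(11316) = 81.07 dB
Step 3: DI = 10*log10(90) = 19.54 dB
Step 4: SE = SL - TL - NL + DI - DT = 206.83 - 81.07 - 56 + 19.54 - 18 = 71.3

71.3 dB


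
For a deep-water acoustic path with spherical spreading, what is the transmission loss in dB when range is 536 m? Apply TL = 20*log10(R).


54.58 dB


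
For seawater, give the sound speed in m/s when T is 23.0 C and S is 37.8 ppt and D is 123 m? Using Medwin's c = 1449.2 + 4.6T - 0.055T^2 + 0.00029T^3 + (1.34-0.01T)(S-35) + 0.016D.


1534.51 m/s


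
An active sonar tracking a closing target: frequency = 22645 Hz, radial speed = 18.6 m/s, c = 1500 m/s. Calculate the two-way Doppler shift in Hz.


fd = 2*f*v/c = 2 * 22645 * 18.6 / 1500 = 561.6

561.6 Hz


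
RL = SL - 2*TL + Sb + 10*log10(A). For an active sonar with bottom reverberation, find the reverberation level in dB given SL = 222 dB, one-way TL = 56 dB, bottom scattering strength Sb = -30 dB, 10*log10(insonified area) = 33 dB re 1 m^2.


RL = SL - 2*TL + Sb + 10*log10(A) = 222 - 2*56 + (-30) + 33 = 113

113 dB


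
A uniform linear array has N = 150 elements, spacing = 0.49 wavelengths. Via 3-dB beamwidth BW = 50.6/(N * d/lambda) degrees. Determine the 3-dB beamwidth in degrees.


BW = 50.6 / (150 * 0.49) = 50.6 / 73.5 = 0.69

0.69 deg


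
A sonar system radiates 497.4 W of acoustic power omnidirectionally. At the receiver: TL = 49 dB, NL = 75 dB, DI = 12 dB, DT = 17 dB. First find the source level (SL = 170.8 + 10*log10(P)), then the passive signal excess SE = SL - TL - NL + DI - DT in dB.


Step 1: SL = 170.8 + 10*log10(497.4) = 197.77 dB
Step 2: SE = SL - TL - NL + DI - DT = 197.77 - 49 - 75 + 12 - 17 = 68.77

68.77 dB


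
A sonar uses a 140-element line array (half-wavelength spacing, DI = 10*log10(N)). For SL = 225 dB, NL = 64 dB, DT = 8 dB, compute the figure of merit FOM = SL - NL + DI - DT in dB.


174.46 dB


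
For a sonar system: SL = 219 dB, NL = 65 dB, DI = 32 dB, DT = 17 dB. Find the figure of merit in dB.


FOM = SL - NL + DI - DT = 219 - 65 + 32 - 17 = 169

169 dB


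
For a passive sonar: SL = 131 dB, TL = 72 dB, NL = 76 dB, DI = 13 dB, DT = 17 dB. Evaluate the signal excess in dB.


-21 dB


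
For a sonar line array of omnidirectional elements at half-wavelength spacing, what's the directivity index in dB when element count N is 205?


DI = 10*log10(205) = 23.12

23.12 dB


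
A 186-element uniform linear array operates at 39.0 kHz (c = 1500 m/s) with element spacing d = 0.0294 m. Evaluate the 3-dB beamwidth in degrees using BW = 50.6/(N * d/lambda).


Step 1: lambda = 1500/39000 = 0.03846 m
Step 2: d/lambda = 0.0294/0.03846 = 0.7644
Step 3: BW = 50.6/(N * d/lambda) = 50.6/(186 * 0.7644) = 0.36

0.36 deg


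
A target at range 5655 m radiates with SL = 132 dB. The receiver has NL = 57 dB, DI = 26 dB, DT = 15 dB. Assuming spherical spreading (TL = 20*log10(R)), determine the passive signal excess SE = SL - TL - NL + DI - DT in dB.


Step 1: TL = 20*log10(5655) = 75.05 dB
Step 2: SE = 132 - 75.05 - 57 + 26 - 15 = 10.95

10.95 dB


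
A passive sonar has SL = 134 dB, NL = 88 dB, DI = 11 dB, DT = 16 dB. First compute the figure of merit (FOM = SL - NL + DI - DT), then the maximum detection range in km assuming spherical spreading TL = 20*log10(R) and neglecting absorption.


Step 1: FOM = SL - NL + DI - DT = 134 - 88 + 11 - 16 = 41 dB
Step 2: at max range FOM = TL = 20*log10(R), so R = 10^(41/20) = 112.2 m = 0.11 km

0.11 km


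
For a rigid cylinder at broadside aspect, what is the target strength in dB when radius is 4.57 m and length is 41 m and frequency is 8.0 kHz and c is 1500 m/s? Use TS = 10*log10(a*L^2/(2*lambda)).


lambda = 1500/8000 = 0.1875 m
TS = 10*log10(4.57*41^2/(2*0.1875)) = 43.11

43.11 dB


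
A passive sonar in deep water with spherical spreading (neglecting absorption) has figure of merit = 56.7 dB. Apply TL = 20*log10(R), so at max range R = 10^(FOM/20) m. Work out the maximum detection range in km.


0.68 km


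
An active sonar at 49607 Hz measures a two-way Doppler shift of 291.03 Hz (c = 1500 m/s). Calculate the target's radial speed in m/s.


From fd = 2*f*v/c, v = c*fd/(2*f) = 1500 * 291.03 / (2*49607) = 4.4

4.4 m/s


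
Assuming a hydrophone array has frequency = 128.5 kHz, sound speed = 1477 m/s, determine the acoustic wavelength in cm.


lambda = c/f = 1477 / 128500 = 0.0115 m = 1.15 cm

1.15 cm


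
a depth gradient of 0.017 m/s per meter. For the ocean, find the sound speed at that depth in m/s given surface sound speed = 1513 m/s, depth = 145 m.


c = 1513 + 0.017 * 145 = 1515.465

1515.465 m/s


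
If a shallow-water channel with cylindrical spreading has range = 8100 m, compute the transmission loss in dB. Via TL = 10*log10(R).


TL = 10*log10(8100) = 39.08

39.08 dB


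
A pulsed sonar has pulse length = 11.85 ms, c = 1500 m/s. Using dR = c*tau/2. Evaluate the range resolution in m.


dR = c*tau/2 = 1500 * 11.85e-3 / 2 = 8.8875

8.8875 m


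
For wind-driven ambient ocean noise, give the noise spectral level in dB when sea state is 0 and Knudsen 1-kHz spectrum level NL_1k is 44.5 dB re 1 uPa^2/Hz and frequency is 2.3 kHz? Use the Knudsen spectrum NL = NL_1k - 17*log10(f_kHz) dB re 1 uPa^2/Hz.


38.35 dB


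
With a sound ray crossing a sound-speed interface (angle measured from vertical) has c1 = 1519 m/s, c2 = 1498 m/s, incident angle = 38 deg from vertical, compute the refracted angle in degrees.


sin(theta2) = (c2/c1)*sin(theta1) = (1498/1519)*sin(38 deg) = 0.60715
theta2 = arcsin(0.60715) = 37.38

37.38 deg


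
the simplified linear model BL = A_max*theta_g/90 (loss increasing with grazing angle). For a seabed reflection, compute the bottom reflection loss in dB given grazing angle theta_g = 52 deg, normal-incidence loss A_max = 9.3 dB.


BL = A_max * theta_g / 90 = 9.3 * 52 / 90 = 5.37

5.37 dB


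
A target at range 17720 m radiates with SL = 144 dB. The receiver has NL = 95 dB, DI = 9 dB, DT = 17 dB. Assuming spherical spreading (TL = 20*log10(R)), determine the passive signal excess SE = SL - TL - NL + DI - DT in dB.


Step 1: TL = 20*log10(17720) = 84.97 dB
Step 2: SE = 144 - 84.97 - 95 + 9 - 17 = -43.97

-43.97 dB


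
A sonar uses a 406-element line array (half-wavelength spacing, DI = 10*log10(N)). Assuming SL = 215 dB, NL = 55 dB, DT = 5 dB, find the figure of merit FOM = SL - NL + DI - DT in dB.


Step 1: DI = 10*log10(406) = 26.09 dB
Step 2: FOM = SL - NL + DI - DT = 215 - 55 + 26.09 - 5 = 181.09

181.09 dB


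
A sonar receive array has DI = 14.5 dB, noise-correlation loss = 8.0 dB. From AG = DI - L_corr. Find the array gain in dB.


AG = DI - L_corr = 14.5 - 8.0 = 6.5

6.5 dB


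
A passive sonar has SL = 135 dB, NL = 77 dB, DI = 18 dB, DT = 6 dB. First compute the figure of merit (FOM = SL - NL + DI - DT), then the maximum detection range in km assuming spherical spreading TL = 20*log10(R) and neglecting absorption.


Step 1: FOM = SL - NL + DI - DT = 135 - 77 + 18 - 6 = 70 dB
Step 2: at max range FOM = TL = 20*log10(R), so R = 10^(70/20) = 3162.28 m = 3.16 km

3.16 km


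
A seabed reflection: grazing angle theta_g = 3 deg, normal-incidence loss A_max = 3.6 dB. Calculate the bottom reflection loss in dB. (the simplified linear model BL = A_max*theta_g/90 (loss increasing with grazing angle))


BL = A_max * theta_g / 90 = 3.6 * 3 / 90 = 0.12

0.12 dB


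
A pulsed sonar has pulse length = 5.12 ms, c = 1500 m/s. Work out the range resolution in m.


dR = c*tau/2 = 1500 * 5.12e-3 / 2 = 3.84

3.84 m


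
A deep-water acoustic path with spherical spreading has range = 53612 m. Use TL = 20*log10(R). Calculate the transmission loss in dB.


94.59 dB


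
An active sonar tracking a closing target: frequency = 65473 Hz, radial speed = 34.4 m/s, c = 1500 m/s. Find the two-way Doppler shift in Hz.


fd = 2*f*v/c = 2 * 65473 * 34.4 / 1500 = 3003.03

3003.03 Hz


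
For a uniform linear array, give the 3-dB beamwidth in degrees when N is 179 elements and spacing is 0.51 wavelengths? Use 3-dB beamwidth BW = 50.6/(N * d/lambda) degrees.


BW = 50.6 / (179 * 0.51) = 50.6 / 91.29 = 0.55

0.55 deg


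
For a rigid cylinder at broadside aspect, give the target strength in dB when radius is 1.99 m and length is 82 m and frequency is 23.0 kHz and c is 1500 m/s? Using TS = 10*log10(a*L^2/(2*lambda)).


50.11 dB


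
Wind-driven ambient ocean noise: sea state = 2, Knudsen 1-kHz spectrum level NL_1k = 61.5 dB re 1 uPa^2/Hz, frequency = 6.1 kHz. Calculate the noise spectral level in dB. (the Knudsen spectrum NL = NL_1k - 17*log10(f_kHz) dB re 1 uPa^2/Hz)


NL = NL_1k - 17*log10(f_kHz) = 61.5 - 17*log10(6.1) = 61.5 - (13.35) = 48.15

48.15 dB


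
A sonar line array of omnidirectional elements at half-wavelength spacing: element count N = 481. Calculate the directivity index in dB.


DI = 10*log10(481) = 26.82

26.82 dB


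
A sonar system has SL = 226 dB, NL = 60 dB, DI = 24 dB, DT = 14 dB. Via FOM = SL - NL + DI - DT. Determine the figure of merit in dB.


176 dB


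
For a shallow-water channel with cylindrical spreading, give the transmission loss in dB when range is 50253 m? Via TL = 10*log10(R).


47.01 dB


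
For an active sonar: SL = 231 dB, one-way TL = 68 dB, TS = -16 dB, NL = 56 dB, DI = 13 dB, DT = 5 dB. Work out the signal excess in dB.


SE = SL - 2*TL + TS - NL + DI - DT = 231 - 2*68 + (-16) - 56 + 13 - 5 = 31

31 dB


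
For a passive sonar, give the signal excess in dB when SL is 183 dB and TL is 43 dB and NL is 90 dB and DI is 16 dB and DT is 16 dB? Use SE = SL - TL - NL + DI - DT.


SE = SL - TL - NL + DI - DT = 183 - 43 - 90 + 16 - 16 = 50

50 dB


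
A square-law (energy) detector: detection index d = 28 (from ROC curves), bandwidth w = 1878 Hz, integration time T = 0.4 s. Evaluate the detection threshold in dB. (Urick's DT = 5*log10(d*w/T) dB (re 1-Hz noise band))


DT = 5*log10(d*w/T) = 5*log10(28 * 1878 / 0.4) = 5*log10(131460.0) = 25.59

25.59 dB


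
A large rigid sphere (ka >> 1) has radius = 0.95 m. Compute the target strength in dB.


TS = 10*log10(0.95^2 / 4) = 10*log10(0.225625) = -6.47

-6.47 dB


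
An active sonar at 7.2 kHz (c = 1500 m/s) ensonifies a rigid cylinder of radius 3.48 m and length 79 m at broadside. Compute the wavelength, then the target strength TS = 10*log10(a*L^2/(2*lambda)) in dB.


Step 1: lambda = c/f = 1500/7200 = 0.20833 m
Step 2: TS = 10*log10(a*L^2/(2*lambda)) = 10*log10(3.48*79^2/(2*0.20833)) = 47.17

47.17 dB


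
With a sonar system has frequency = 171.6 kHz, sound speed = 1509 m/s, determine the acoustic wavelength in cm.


lambda = c/f = 1509 / 171600 = 0.0088 m = 0.88 cm

0.88 cm


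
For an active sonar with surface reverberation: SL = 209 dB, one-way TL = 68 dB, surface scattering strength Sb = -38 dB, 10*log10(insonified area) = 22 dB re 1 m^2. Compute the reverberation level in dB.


RL = SL - 2*TL + Sb + 10*log10(A) = 209 - 2*68 + (-38) + 22 = 57

57 dB


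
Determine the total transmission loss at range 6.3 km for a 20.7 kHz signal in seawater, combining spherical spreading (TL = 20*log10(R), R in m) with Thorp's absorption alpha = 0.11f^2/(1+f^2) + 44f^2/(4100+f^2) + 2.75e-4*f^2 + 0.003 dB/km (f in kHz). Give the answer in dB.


103.67 dB


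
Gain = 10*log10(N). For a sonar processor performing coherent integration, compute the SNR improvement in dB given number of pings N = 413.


26.16 dB


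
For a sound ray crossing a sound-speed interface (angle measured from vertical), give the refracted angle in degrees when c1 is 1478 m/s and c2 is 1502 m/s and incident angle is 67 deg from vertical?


69.3 deg


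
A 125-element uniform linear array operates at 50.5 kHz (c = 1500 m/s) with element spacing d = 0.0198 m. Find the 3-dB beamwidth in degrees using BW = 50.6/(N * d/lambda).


Step 1: lambda = 1500/50500 = 0.0297 m
Step 2: d/lambda = 0.0198/0.0297 = 0.6667
Step 3: BW = 50.6/(N * d/lambda) = 50.6/(125 * 0.6667) = 0.61

0.61 deg


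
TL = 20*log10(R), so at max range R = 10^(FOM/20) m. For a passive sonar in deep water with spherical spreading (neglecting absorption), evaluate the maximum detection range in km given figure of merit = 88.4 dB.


At max range FOM = TL, so 20*log10(R) = 88.4
R = 10^(88.4/20) = 26302.68 m = 26.3 km

26.3 km


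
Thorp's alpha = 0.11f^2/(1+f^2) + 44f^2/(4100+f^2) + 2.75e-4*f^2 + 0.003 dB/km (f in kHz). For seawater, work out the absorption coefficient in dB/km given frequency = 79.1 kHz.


f^2 = 6256.81
alpha = 0.11*6256.81/(1+6256.81) + 44*6256.81/(4100+6256.81) + 2.75e-4*6256.81 + 0.003 = 28.415

28.415 dB/km


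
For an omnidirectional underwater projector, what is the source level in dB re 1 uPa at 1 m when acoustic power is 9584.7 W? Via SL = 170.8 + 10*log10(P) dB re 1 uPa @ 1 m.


210.62 dB


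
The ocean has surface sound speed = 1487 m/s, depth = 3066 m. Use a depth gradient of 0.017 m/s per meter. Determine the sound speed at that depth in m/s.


1539.122 m/s


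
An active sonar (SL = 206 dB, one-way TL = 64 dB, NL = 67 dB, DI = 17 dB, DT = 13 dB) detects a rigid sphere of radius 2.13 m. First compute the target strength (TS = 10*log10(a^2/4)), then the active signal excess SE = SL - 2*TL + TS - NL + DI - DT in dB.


Step 1: TS = 10*log10(2.13^2/4) = 0.55 dB
Step 2: SE = SL - 2*TL + TS - NL + DI - DT = 206 - 2*64 + (0.55) - 67 + 17 - 13 = 15.55

15.55 dB


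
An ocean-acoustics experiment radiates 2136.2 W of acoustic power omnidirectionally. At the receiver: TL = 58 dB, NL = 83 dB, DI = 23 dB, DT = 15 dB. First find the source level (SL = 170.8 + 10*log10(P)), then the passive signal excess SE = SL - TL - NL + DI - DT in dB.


Step 1: SL = 170.8 + 10*log10(2136.2) = 204.1 dB
Step 2: SE = SL - TL - NL + DI - DT = 204.1 - 58 - 83 + 23 - 15 = 71.1

71.1 dB


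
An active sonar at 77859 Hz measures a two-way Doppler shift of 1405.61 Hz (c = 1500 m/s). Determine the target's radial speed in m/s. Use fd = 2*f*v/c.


From fd = 2*f*v/c, v = c*fd/(2*f) = 1500 * 1405.61 / (2*77859) = 13.54

13.54 m/s


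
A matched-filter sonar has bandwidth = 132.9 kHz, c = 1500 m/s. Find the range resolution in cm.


0.56 cm


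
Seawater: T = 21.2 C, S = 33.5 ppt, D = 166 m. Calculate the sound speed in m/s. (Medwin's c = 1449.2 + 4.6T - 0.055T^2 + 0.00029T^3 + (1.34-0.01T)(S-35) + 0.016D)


1525.73 m/s


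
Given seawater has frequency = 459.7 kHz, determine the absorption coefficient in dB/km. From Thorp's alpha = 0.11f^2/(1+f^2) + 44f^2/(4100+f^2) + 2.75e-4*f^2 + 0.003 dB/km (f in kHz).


f^2 = 211324.09
alpha = 0.11*211324.09/(1+211324.09) + 44*211324.09/(4100+211324.09) + 2.75e-4*211324.09 + 0.003 = 101.39

101.39 dB/km


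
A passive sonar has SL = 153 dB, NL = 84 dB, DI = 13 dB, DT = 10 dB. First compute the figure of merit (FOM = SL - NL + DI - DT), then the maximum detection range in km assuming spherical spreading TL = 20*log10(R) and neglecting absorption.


Step 1: FOM = SL - NL + DI - DT = 153 - 84 + 13 - 10 = 72 dB
Step 2: at max range FOM = TL = 20*log10(R), so R = 10^(72/20) = 3981.07 m = 3.98 km

3.98 km


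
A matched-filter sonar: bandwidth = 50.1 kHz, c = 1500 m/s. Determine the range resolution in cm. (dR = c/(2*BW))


dR = c/(2*BW) = 1500 / (2 * 50.1e3) = 0.015 m = 1.5 cm

1.5 cm


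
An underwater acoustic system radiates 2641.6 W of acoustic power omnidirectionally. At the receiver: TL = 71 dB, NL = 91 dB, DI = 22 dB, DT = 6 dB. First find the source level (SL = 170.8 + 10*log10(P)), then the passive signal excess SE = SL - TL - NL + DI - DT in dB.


Step 1: SL = 170.8 + 10*log10(2641.6) = 205.02 dB
Step 2: SE = SL - TL - NL + DI - DT = 205.02 - 71 - 91 + 22 - 6 = 59.02

59.02 dB


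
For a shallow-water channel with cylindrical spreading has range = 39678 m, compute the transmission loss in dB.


TL = 10*log10(39678) = 45.99

45.99 dB


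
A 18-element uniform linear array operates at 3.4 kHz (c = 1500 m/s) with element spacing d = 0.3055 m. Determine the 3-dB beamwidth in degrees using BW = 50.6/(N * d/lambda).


4.06 deg


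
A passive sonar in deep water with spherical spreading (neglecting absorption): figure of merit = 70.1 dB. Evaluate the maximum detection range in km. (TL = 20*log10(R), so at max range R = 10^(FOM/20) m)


At max range FOM = TL, so 20*log10(R) = 70.1
R = 10^(70.1/20) = 3198.9 m = 3.2 km

3.2 km


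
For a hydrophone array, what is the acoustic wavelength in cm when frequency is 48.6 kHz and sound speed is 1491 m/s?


lambda = c/f = 1491 / 48600 = 0.0307 m = 3.07 cm

3.07 cm


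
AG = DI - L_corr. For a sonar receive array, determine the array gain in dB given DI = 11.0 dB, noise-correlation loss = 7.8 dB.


3.2 dB


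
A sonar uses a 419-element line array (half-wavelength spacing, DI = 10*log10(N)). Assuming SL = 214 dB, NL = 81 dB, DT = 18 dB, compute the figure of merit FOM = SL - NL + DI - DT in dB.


141.22 dB


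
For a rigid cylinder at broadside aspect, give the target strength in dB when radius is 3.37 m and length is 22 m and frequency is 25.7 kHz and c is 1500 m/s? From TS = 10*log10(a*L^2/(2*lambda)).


lambda = 1500/25700 = 0.05837 m
TS = 10*log10(3.37*22^2/(2*0.05837)) = 41.45

41.45 dB


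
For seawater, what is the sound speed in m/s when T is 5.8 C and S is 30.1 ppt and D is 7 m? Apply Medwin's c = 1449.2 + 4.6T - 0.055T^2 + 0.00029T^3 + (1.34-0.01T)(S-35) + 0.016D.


1467.92 m/s


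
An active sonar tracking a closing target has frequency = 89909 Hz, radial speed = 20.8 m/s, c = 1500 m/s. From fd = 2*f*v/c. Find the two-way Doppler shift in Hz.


2493.48 Hz


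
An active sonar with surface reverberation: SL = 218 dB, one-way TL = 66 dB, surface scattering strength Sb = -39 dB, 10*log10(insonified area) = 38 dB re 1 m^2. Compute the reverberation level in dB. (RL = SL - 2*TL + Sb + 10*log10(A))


RL = SL - 2*TL + Sb + 10*log10(A) = 218 - 2*66 + (-39) + 38 = 85

85 dB


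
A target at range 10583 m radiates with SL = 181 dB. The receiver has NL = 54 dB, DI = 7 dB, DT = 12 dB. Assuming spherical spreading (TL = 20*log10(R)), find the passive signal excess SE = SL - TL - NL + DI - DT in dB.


41.51 dB


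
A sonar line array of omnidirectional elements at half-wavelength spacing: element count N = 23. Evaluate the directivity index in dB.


DI = 10*log10(23) = 13.62

13.62 dB


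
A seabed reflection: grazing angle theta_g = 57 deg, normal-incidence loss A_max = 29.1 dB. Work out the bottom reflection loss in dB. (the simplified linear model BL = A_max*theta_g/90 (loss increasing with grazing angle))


BL = A_max * theta_g / 90 = 29.1 * 57 / 90 = 18.43

18.43 dB


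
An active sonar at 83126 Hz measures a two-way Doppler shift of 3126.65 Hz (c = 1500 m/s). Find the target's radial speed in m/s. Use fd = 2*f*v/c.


From fd = 2*f*v/c, v = c*fd/(2*f) = 1500 * 3126.65 / (2*83126) = 28.21

28.21 m/s


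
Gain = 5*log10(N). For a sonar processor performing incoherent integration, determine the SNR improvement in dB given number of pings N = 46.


Gain = 5*log10(46) = 8.31

8.31 dB


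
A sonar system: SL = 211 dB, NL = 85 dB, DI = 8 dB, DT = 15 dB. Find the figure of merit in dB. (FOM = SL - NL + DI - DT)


FOM = SL - NL + DI - DT = 211 - 85 + 8 - 15 = 119

119 dB


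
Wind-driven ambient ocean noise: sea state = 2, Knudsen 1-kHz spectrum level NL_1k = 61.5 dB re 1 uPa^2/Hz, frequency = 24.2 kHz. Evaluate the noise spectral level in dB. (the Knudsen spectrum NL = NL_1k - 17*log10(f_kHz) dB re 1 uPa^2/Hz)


37.98 dB


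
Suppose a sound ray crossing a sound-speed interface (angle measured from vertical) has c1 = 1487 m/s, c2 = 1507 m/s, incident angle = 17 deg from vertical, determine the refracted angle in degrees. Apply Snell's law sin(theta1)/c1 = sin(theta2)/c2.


sin(theta2) = (c2/c1)*sin(theta1) = (1507/1487)*sin(17 deg) = 0.2963
theta2 = arcsin(0.2963) = 17.24

17.24 deg


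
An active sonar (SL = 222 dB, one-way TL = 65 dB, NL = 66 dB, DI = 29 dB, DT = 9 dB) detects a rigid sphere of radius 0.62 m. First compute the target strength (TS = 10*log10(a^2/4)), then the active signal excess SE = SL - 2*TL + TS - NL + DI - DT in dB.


Step 1: TS = 10*log10(0.62^2/4) = -10.17 dB
Step 2: SE = SL - 2*TL + TS - NL + DI - DT = 222 - 2*65 + (-10.17) - 66 + 29 - 9 = 35.83

35.83 dB


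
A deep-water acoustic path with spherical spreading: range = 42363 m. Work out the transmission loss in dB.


TL = 20*log10(42363) = 92.54

92.54 dB


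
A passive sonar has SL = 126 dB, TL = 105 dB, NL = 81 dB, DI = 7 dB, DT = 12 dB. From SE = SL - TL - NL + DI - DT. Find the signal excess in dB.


SE = SL - TL - NL + DI - DT = 126 - 105 - 81 + 7 - 12 = -65

-65 dB


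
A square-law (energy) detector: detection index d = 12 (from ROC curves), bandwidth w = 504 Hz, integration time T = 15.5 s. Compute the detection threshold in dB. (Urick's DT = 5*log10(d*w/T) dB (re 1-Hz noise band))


12.96 dB


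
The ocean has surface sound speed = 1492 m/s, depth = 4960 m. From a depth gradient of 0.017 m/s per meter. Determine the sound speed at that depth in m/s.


c = 1492 + 0.017 * 4960 = 1576.32

1576.32 m/s


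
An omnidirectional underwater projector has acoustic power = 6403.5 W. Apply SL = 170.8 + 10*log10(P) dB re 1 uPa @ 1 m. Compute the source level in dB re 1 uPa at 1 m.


208.86 dB


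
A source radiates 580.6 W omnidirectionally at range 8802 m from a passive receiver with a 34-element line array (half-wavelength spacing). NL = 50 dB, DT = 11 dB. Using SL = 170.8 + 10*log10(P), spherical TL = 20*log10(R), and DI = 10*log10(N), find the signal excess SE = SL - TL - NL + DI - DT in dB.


73.86 dB


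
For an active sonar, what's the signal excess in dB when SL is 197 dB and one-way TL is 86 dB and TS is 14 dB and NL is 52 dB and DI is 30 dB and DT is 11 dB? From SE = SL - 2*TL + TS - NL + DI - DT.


SE = SL - 2*TL + TS - NL + DI - DT = 197 - 2*86 + (14) - 52 + 30 - 11 = 6

6 dB


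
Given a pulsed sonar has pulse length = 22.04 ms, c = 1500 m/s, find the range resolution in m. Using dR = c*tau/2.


16.53 m


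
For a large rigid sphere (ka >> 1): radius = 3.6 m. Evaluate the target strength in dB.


TS = 10*log10(3.6^2 / 4) = 10*log10(3.24) = 5.11

5.11 dB


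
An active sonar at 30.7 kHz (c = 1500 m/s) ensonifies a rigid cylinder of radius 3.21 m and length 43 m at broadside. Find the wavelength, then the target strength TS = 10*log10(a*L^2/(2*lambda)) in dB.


Step 1: lambda = c/f = 1500/30700 = 0.04886 m
Step 2: TS = 10*log10(a*L^2/(2*lambda)) = 10*log10(3.21*43^2/(2*0.04886)) = 47.83

47.83 dB


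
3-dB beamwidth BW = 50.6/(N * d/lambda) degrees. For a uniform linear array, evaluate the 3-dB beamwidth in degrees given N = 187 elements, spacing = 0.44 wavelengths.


0.61 deg


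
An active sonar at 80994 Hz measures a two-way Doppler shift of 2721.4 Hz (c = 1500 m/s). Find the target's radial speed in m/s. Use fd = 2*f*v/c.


From fd = 2*f*v/c, v = c*fd/(2*f) = 1500 * 2721.4 / (2*80994) = 25.2

25.2 m/s


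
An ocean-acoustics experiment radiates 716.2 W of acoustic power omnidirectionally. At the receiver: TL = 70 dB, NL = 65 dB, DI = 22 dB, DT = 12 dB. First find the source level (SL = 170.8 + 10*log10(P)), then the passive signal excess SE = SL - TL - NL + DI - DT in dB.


Step 1: SL = 170.8 + 10*log10(716.2) = 199.35 dB
Step 2: SE = SL - TL - NL + DI - DT = 199.35 - 70 - 65 + 22 - 12 = 74.35

74.35 dB


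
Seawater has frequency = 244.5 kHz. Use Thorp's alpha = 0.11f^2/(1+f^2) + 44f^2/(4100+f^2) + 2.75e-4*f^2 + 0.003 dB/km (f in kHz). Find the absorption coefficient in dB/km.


f^2 = 59780.25
alpha = 0.11*59780.25/(1+59780.25) + 44*59780.25/(4100+59780.25) + 2.75e-4*59780.25 + 0.003 = 57.729

57.729 dB/km


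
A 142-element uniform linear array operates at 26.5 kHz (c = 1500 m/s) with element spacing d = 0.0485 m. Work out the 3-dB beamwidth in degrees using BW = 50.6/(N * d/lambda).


Step 1: lambda = 1500/26500 = 0.0566 m
Step 2: d/lambda = 0.0485/0.0566 = 0.8569
Step 3: BW = 50.6/(N * d/lambda) = 50.6/(142 * 0.8569) = 0.42

0.42 deg


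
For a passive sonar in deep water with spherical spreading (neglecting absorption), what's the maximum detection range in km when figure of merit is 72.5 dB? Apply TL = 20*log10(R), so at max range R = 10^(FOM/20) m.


4.22 km


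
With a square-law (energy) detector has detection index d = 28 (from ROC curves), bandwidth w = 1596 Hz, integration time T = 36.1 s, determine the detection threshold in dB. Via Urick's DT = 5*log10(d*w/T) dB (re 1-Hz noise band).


15.46 dB


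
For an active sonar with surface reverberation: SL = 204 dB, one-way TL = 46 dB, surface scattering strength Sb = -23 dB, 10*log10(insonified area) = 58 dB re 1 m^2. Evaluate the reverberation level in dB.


RL = SL - 2*TL + Sb + 10*log10(A) = 204 - 2*46 + (-23) + 58 = 147

147 dB


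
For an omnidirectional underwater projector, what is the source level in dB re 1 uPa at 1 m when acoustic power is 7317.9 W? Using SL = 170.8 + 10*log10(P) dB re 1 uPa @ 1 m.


SL = 170.8 + 10*log10(7317.9) = 170.8 + 38.64 = 209.44

209.44 dB


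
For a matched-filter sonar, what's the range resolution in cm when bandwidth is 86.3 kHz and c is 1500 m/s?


0.87 cm


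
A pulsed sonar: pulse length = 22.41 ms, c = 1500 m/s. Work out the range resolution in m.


dR = c*tau/2 = 1500 * 22.41e-3 / 2 = 16.8075

16.8075 m


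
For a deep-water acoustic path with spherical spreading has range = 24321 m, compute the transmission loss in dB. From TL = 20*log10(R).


87.72 dB


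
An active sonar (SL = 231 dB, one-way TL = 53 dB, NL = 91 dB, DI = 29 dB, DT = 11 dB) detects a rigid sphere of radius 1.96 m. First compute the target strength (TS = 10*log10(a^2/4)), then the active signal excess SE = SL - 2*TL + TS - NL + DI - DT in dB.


Step 1: TS = 10*log10(1.96^2/4) = -0.18 dB
Step 2: SE = SL - 2*TL + TS - NL + DI - DT = 231 - 2*53 + (-0.18) - 91 + 29 - 11 = 51.82

51.82 dB


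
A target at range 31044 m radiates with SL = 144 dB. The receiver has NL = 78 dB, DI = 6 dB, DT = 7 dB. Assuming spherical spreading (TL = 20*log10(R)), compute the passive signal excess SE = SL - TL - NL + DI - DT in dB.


Step 1: TL = 20*log10(31044) = 89.84 dB
Step 2: SE = 144 - 89.84 - 78 + 6 - 7 = -24.84

-24.84 dB


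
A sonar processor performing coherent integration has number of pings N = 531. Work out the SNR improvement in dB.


27.25 dB


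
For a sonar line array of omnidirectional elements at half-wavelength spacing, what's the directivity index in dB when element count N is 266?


24.25 dB


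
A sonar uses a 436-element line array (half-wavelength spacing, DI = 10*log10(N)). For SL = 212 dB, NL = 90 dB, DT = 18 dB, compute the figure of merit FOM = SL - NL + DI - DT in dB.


130.39 dB


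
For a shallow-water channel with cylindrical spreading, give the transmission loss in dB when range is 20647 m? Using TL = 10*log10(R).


TL = 10*log10(20647) = 43.15

43.15 dB


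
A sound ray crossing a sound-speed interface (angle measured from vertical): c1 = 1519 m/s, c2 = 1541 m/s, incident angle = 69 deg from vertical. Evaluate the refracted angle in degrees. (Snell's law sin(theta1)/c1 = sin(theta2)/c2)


71.28 deg


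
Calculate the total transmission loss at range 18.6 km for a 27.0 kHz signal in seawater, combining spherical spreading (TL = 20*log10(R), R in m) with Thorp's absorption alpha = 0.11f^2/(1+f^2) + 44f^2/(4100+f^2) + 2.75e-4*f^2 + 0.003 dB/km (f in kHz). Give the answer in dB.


Step 1 (Thorp): alpha = 0.11*729.0/(1+729.0) + 44*729.0/(4100+729.0) + 2.75e-4*729.0 + 0.003 = 6.9557 dB/km
Step 2: TL_spread = 20*log10(18600) = 85.39 dB
Step 3: TL_abs = alpha*R = 6.9557 * 18.6 = 129.38 dB
Step 4: TL_total = 85.39 + 129.38 = 214.77

214.77 dB


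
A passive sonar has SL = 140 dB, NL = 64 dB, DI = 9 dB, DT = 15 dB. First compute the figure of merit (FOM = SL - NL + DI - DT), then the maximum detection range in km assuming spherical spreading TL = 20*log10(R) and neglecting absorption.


Step 1: FOM = SL - NL + DI - DT = 140 - 64 + 9 - 15 = 70 dB
Step 2: at max range FOM = TL = 20*log10(R), so R = 10^(70/20) = 3162.28 m = 3.16 km

3.16 km


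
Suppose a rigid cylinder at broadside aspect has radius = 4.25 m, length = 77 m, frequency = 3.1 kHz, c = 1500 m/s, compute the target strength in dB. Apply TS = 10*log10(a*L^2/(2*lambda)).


lambda = 1500/3100 = 0.48387 m
TS = 10*log10(4.25*77^2/(2*0.48387)) = 44.16

44.16 dB


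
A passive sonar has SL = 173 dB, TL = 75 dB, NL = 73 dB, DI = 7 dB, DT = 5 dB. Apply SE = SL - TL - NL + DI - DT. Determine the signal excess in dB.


SE = SL - TL - NL + DI - DT = 173 - 75 - 73 + 7 - 5 = 27

27 dB


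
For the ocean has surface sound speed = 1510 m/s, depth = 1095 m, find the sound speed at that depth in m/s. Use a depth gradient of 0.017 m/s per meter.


c = 1510 + 0.017 * 1095 = 1528.615

1528.615 m/s


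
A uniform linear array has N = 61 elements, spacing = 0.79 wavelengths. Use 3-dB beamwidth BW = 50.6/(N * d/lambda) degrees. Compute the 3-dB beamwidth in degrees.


BW = 50.6 / (61 * 0.79) = 50.6 / 48.19 = 1.05

1.05 deg


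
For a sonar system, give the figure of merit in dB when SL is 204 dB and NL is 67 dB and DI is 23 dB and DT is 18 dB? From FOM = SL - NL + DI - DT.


FOM = SL - NL + DI - DT = 204 - 67 + 23 - 18 = 142

142 dB


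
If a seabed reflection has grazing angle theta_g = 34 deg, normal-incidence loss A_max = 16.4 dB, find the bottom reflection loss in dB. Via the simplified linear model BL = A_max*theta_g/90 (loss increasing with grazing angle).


BL = A_max * theta_g / 90 = 16.4 * 34 / 90 = 6.2

6.2 dB


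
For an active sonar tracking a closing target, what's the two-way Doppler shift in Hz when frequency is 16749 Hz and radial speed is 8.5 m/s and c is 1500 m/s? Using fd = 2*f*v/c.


fd = 2*f*v/c = 2 * 16749 * 8.5 / 1500 = 189.82

189.82 Hz


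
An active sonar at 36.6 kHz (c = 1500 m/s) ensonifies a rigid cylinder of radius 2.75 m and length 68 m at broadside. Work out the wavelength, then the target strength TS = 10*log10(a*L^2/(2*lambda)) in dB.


Step 1: lambda = c/f = 1500/36600 = 0.04098 m
Step 2: TS = 10*log10(a*L^2/(2*lambda)) = 10*log10(2.75*68^2/(2*0.04098)) = 51.91

51.91 dB


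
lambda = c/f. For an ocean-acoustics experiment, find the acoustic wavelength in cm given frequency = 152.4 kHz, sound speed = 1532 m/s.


1.01 cm


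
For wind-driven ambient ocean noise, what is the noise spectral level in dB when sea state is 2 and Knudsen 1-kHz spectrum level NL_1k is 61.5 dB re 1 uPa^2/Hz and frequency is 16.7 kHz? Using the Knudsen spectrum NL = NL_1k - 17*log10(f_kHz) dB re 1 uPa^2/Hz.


NL = NL_1k - 17*log10(f_kHz) = 61.5 - 17*log10(16.7) = 61.5 - (20.79) = 40.71

40.71 dB


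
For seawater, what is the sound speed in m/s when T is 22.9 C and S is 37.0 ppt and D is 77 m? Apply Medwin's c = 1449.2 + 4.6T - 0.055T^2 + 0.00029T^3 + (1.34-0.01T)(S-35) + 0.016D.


1532.63 m/s


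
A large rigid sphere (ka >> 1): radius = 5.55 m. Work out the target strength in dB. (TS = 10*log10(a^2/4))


TS = 10*log10(5.55^2 / 4) = 10*log10(7.700625) = 8.87

8.87 dB


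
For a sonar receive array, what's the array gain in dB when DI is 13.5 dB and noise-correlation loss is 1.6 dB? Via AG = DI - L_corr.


AG = DI - L_corr = 13.5 - 1.6 = 11.9

11.9 dB


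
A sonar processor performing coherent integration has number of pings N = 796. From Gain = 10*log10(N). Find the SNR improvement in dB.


29.01 dB


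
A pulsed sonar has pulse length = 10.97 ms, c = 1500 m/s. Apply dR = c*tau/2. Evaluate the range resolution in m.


dR = c*tau/2 = 1500 * 10.97e-3 / 2 = 8.2275

8.2275 m


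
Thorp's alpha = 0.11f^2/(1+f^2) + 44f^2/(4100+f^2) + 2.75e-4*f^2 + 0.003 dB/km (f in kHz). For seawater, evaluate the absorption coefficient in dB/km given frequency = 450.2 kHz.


f^2 = 202680.04
alpha = 0.11*202680.04/(1+202680.04) + 44*202680.04/(4100+202680.04) + 2.75e-4*202680.04 + 0.003 = 98.978

98.978 dB/km


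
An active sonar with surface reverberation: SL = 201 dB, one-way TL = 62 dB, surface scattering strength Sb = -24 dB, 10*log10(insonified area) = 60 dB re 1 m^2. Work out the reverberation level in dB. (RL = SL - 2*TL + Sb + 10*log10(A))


113 dB


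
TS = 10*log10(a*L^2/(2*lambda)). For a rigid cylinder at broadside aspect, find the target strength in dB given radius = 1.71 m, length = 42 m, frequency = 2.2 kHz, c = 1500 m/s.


33.45 dB


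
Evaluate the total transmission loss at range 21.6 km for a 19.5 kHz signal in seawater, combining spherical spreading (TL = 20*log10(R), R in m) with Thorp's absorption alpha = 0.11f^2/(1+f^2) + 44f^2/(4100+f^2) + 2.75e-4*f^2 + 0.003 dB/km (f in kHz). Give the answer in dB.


Step 1 (Thorp): alpha = 0.11*380.25/(1+380.25) + 44*380.25/(4100+380.25) + 2.75e-4*380.25 + 0.003 = 3.9517 dB/km
Step 2: TL_spread = 20*log10(21600) = 86.69 dB
Step 3: TL_abs = alpha*R = 3.9517 * 21.6 = 85.36 dB
Step 4: TL_total = 86.69 + 85.36 = 172.05

172.05 dB


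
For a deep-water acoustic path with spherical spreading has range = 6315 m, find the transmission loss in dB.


TL = 20*log10(6315) = 76.01

76.01 dB


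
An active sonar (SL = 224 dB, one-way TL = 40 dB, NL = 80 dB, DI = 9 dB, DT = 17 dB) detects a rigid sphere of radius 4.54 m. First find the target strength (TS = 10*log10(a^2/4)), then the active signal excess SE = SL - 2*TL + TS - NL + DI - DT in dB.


Step 1: TS = 10*log10(4.54^2/4) = 7.12 dB
Step 2: SE = SL - 2*TL + TS - NL + DI - DT = 224 - 2*40 + (7.12) - 80 + 9 - 17 = 63.12

63.12 dB


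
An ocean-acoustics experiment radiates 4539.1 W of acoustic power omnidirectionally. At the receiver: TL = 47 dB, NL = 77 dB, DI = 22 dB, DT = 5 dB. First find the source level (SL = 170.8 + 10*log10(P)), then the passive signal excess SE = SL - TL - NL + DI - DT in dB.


Step 1: SL = 170.8 + 10*log10(4539.1) = 207.37 dB
Step 2: SE = SL - TL - NL + DI - DT = 207.37 - 47 - 77 + 22 - 5 = 100.37

100.37 dB


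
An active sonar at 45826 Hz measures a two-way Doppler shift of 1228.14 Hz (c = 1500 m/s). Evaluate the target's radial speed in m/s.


From fd = 2*f*v/c, v = c*fd/(2*f) = 1500 * 1228.14 / (2*45826) = 20.1

20.1 m/s


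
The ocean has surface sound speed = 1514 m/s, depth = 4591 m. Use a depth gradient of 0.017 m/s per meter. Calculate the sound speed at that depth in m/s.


c = 1514 + 0.017 * 4591 = 1592.047

1592.047 m/s


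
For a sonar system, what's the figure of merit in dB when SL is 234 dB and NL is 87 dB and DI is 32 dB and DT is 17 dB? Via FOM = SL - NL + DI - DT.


FOM = SL - NL + DI - DT = 234 - 87 + 32 - 17 = 162

162 dB
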